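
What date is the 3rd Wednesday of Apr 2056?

Apr 19, 2056

The first Wednesday of Apr 2056 is Apr 5.
The 3rd Wednesday is 2 weeks later: 5 + 14 = 19.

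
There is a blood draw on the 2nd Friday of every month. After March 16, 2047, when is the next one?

April 12, 2047

March 2047 starts on a Friday; its first Friday is the 1st, so the 2nd Friday is the 8th — March 8, 2047.
That is not after March 16, 2047, so look at April 2047.
April 2047 starts on a Monday; its first Friday is the 5th, so the 2nd Friday is the 12th — April 12, 2047.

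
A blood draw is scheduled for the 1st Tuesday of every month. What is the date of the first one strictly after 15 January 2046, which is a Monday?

6 February 2046

January 2046 starts on a Monday, so its 1st Tuesday is 2 January 2046 (1 day in).
That is not after 15 January 2046, so look at February 2046.
February 2046 starts on a Thursday, so its 1st Tuesday is 6 February 2046 (5 days in).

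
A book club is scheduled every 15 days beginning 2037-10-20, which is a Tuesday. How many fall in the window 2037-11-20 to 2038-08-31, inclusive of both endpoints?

Occurrences land 15·i days after 2037-10-20 for i = 0, 1, 2, …
2037-11-20 is 31 days after the start; 31 ÷ 15 = 2 remainder 1; since the remainder is 1, round up to i = 3. First occurrence in the window: #4 on 2037-12-04 (3×15 = 45 days in).
2038-08-31 is 315 days after the start; 315 ÷ 15 = 21 remainder 0. Last occurrence in the window: #22 on 2038-08-31.
Occurrences #4 through #22: 19 in total.

19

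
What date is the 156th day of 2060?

Jun 4, 2060

Jan has 31 days (156 − 31 = 125 remain).
Feb has 29 days (125 − 29 = 96 remain).
Mar has 31 days (96 − 31 = 65 remain).
Apr has 30 days (65 − 30 = 35 remain).
May has 31 days (35 − 31 = 4 remain).
4 into Jun → Jun 4.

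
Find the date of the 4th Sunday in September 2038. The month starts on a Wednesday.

26 September 2038

September 2038 begins on a Wednesday, so the first Sunday is September 5 (4 days later).
The 4th Sunday is 3 weeks later: 5 + 21 = 26.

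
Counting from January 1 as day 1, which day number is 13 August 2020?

Days in months before August: 31 + 29 + 31 + 30 + 31 + 30 + 31 = 213.
Plus 13 days into August → day 226.

226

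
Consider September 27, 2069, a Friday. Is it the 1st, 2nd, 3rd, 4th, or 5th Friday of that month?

Day 27 falls in week ⌈27/7⌉ of the month.
Days 1–7 hold the 1st Friday, 8–14 the 2nd, 15–21 the 3rd, 22–28 the 4th, 29–31 the 5th.
27 is in the range for the 4th.

4th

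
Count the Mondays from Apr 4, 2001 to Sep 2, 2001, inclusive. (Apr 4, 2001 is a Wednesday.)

Apr 4, 2001 is a Wednesday; the first Monday on or after it is Apr 9, 2001 (5 days later).
From Apr 9, 2001 to Sep 2, 2001: 21 + 31 + 30 + 31 + 31 + 2 = 146 days (rest of Apr, May, Jun, Jul, Aug, Sep).
146 ÷ 7 = 20 full weeks with remainder 6, so 20 more Mondays after the first → 21.

21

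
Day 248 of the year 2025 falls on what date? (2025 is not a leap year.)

January has 31 days (248 − 31 = 217 remain).
February has 28 days (217 − 28 = 189 remain).
March has 31 days (189 − 31 = 158 remain).
April has 30 days (158 − 30 = 128 remain).
May has 31 days (128 − 31 = 97 remain).
June has 30 days (97 − 30 = 67 remain).
July has 31 days (67 − 31 = 36 remain).
August has 31 days (36 − 31 = 5 remain).
5 into September → September 5.

2025-09-05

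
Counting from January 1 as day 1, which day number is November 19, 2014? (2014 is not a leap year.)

Days in months before November: 31 + 28 + 31 + 30 + 31 + 30 + 31 + 31 + 30 + 31 = 304.
Plus 19 days into November → day 323.

323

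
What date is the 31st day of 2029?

31 into Jan → Jan 31.

Jan 31, 2029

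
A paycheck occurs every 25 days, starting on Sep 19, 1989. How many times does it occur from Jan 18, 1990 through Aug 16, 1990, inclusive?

9

Occurrences land 25·i days after Sep 19, 1989 for i = 0, 1, 2, …
Jan 18, 1990 is 121 days after the start; 121 ÷ 25 = 4 remainder 21; since the remainder is 21, round up to i = 5. First occurrence in the window: #6 on Jan 22, 1990 (5×25 = 125 days in).
Aug 16, 1990 is 331 days after the start; 331 ÷ 25 = 13 remainder 6. Last occurrence in the window: #14 on Aug 10, 1990.
Occurrences #6 through #14: 9 in total.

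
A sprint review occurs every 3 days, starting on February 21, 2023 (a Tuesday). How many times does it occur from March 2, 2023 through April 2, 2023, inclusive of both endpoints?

Occurrences land 3·i days after February 21, 2023 for i = 0, 1, 2, …
March 2, 2023 is 9 days after the start; 9 ÷ 3 = 3 remainder 0. First occurrence in the window: #4 on March 2, 2023 (3×3 = 9 days in).
April 2, 2023 is 40 days after the start; 40 ÷ 3 = 13 remainder 1. Last occurrence in the window: #14 on April 1, 2023.
Occurrences #4 through #14: 11 in total.

11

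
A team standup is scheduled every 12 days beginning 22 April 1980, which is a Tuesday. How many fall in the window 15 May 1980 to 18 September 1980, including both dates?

Occurrences land 12·i days after 22 April 1980 for i = 0, 1, 2, …
15 May 1980 is 23 days after the start; 23 ÷ 12 = 1 remainder 11; since the remainder is 11, round up to i = 2. First occurrence in the window: #3 on 16 May 1980 (2×12 = 24 days in).
18 September 1980 is 149 days after the start; 149 ÷ 12 = 12 remainder 5. Last occurrence in the window: #13 on 13 September 1980.
Occurrences #3 through #13: 11 in total.

11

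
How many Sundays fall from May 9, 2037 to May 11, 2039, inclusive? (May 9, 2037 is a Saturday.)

May 9, 2037 is a Saturday; the first Sunday on or after it is May 10, 2037 (1 day later).
From May 10, 2037 to May 11, 2039: 235 + 365 + 131 = 731 days (rest of 2037, 2038, to May 11, 2039 in 2039).
731 ÷ 7 = 104 full weeks with remainder 3, so 104 more Sundays after the first → 105.

105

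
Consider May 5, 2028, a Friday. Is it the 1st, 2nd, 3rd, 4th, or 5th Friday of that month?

1st

Day 5 falls in week ⌈5/7⌉ of the month.
Days 1–7 hold the 1st Friday, 8–14 the 2nd, 15–21 the 3rd, 22–28 the 4th, 29–31 the 5th.
5 is in the range for the 1st.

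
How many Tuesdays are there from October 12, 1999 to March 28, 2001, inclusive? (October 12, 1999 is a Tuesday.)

October 12, 1999 is a Tuesday; the first Tuesday on or after it is October 12, 1999.
From October 12, 1999 to March 28, 2001: 80 + 366 + 87 = 533 days (rest of 1999, 2000, to March 28, 2001 in 2001).
533 ÷ 7 = 76 full weeks with remainder 1, so 76 more Tuesdays after the first → 77.

77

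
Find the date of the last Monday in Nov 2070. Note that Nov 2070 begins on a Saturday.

Nov 24, 2070

Nov 2070 begins on a Saturday, so the first Monday is Nov 3 (2 days later).
Nov 2070 has 30 days. Adding weeks: 3, 10, 17, 24 — the last one ≤ 30 is the 24th.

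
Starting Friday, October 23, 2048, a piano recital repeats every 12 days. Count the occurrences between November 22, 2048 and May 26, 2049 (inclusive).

15

Occurrences land 12·i days after October 23, 2048 for i = 0, 1, 2, …
November 22, 2048 is 30 days after the start; 30 ÷ 12 = 2 remainder 6; since the remainder is 6, round up to i = 3. First occurrence in the window: #4 on November 28, 2048 (3×12 = 36 days in).
May 26, 2049 is 215 days after the start; 215 ÷ 12 = 17 remainder 11. Last occurrence in the window: #18 on May 15, 2049.
Occurrences #4 through #18: 15 in total.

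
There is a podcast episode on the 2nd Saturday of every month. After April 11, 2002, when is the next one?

April 13, 2002

April 2002 starts on a Monday; its first Saturday is the 6th, so the 2nd Saturday is the 13th — April 13, 2002.
April 13, 2002 is after April 11, 2002, so that is the next one.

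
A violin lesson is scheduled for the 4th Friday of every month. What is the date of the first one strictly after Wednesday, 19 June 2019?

June 2019 starts on a Saturday; its first Friday is the 7th, so the 4th Friday is the 28th — 28 June 2019.
28 June 2019 is after 19 June 2019, so that is the next one.

28 June 2019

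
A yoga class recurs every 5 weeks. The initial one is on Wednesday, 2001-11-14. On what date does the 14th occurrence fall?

2003-02-12

The 14th occurrence is 13 intervals after the first: 13 × 35 = 455 days after 2001-11-14.
November has 30 days — 16 days to the end of November leaves 439.
From end of November to end of 2001 is 31 days (408 left).
2002 has 365 days (43 left).
January has 31 days (12 left).
12 days into February → 2003-02-12.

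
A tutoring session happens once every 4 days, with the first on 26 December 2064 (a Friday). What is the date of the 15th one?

The 15th occurrence is 14 intervals after the first: 14 × 4 = 56 days after 26 December 2064.
December has 31 days — 5 days to the end of December leaves 51.
January has 31 days (20 left).
20 days into February → 20 February 2065.

20 February 2065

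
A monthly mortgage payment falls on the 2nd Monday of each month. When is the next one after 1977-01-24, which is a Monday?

1977-02-14

January 1977 starts on a Saturday; its first Monday is the 3rd, so the 2nd Monday is the 10th — 1977-01-10.
That is not after 1977-01-24, so look at February 1977.
February 1977 starts on a Tuesday; its first Monday is the 7th, so the 2nd Monday is the 14th — 1977-02-14.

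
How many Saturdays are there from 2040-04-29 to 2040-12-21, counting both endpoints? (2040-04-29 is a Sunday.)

33

2040-04-29 is a Sunday; the first Saturday on or after it is 2040-05-05 (6 days later).
From 2040-05-05 to 2040-12-21: 26 + 30 + 31 + 31 + 30 + 31 + 30 + 21 = 230 days (rest of May, June, July, August, September, October, November, December).
230 ÷ 7 = 32 full weeks with remainder 6, so 32 more Saturdays after the first → 33.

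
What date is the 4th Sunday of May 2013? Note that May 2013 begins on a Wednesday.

May 26, 2013

May 2013 begins on a Wednesday, so the first Sunday is May 5 (4 days later).
The 4th Sunday is 3 weeks later: 5 + 21 = 26.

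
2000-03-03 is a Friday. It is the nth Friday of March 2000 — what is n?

1st

Day 3 falls in week ⌈3/7⌉ of the month.
Days 1–7 hold the 1st Friday, 8–14 the 2nd, 15–21 the 3rd, 22–28 the 4th, 29–31 the 5th.
3 is in the range for the 1st.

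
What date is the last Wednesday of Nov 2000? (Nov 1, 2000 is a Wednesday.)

Nov 29, 2000

Nov 2000 begins on a Wednesday, so the first Wednesday is Nov 1.
Nov 2000 has 30 days. Adding weeks: 1, 8, 15, 22, 29 — the last one ≤ 30 is the 29th.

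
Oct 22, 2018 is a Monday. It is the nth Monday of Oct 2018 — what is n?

Day 22 falls in week ⌈22/7⌉ of the month.
Days 1–7 hold the 1st Monday, 8–14 the 2nd, 15–21 the 3rd, 22–28 the 4th, 29–31 the 5th.
22 is in the range for the 4th.

4th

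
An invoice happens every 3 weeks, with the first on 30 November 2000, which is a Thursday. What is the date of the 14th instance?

30 August 2001

The 14th occurrence is 13 intervals after the first: 13 × 21 = 273 days after 30 November 2000.
November has 30 days — 0 days to the end of November leaves 273.
December has 31 days (242 left).
January has 31 days (211 left).
February has 28 days (183 left).
March has 31 days (152 left).
April has 30 days (122 left).
May has 31 days (91 left).
June has 30 days (61 left).
July has 31 days (30 left).
30 days into August → 30 August 2001.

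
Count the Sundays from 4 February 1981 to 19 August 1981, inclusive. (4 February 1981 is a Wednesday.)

28

4 February 1981 is a Wednesday; the first Sunday on or after it is 8 February 1981 (4 days later).
From 8 February 1981 to 19 August 1981: 20 + 31 + 30 + 31 + 30 + 31 + 19 = 192 days (rest of February, March, April, May, June, July, August).
192 ÷ 7 = 27 full weeks with remainder 3, so 27 more Sundays after the first → 28.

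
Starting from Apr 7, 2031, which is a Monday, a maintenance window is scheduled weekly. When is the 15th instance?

The 15th occurrence is 14 intervals after the first: 14 × 7 = 98 days after Apr 7, 2031.
Apr has 30 days — 23 days to the end of Apr leaves 75.
May has 31 days (44 left).
Jun has 30 days (14 left).
14 days into Jul → Jul 14, 2031.

Jul 14, 2031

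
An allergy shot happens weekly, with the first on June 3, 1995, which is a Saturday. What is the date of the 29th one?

December 16, 1995

The 29th occurrence is 28 intervals after the first: 28 × 7 = 196 days after June 3, 1995.
June has 30 days — 27 days to the end of June leaves 169.
July has 31 days (138 left).
August has 31 days (107 left).
September has 30 days (77 left).
October has 31 days (46 left).
November has 30 days (16 left).
16 days into December → December 16, 1995.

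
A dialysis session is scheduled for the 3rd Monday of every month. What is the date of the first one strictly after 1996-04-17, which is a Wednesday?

April 1996 starts on a Monday; its first Monday is the 1st, so the 3rd Monday is the 15th — 1996-04-15.
That is not after 1996-04-17, so look at May 1996.
May 1996 starts on a Wednesday; its first Monday is the 6th, so the 3rd Monday is the 20th — 1996-05-20.

1996-05-20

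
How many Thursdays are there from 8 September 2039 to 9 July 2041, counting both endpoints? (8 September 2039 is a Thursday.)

8 September 2039 is a Thursday; the first Thursday on or after it is 8 September 2039.
From 8 September 2039 to 9 July 2041: 114 + 366 + 190 = 670 days (rest of 2039, 2040, to 9 July 2041 in 2041).
670 ÷ 7 = 95 full weeks with remainder 5, so 95 more Thursdays after the first → 96.

96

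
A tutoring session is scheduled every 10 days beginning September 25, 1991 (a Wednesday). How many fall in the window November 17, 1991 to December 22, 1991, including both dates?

Occurrences land 10·i days after September 25, 1991 for i = 0, 1, 2, …
November 17, 1991 is 53 days after the start; 53 ÷ 10 = 5 remainder 3; since the remainder is 3, round up to i = 6. First occurrence in the window: #7 on November 24, 1991 (6×10 = 60 days in).
December 22, 1991 is 88 days after the start; 88 ÷ 10 = 8 remainder 8. Last occurrence in the window: #9 on December 14, 1991.
Occurrences #7 through #9: 3 in total.

3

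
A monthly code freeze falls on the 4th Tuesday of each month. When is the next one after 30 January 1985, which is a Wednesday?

January 1985 starts on a Tuesday; its first Tuesday is the 1st, so the 4th Tuesday is the 22nd — 22 January 1985.
That is not after 30 January 1985, so look at February 1985.
February 1985 starts on a Friday; its first Tuesday is the 5th, so the 4th Tuesday is the 26th — 26 February 1985.

26 February 1985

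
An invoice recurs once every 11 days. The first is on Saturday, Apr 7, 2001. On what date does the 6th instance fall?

The 6th occurrence is 5 intervals after the first: 5 × 11 = 55 days after Apr 7, 2001.
Apr has 30 days — 23 days to the end of Apr leaves 32.
May has 31 days (1 left).
1 day into Jun → Jun 1, 2001.

Jun 1, 2001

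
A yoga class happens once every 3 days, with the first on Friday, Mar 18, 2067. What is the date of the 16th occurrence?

The 16th occurrence is 15 intervals after the first: 15 × 3 = 45 days after Mar 18, 2067.
Mar has 31 days — 13 days to the end of Mar leaves 32.
Apr has 30 days (2 left).
2 days into May → May 2, 2067.

May 2, 2067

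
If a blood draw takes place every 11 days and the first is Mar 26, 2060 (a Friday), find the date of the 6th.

May 20, 2060

The 6th occurrence is 5 intervals after the first: 5 × 11 = 55 days after Mar 26, 2060.
Mar has 31 days — 5 days to the end of Mar leaves 50.
Apr has 30 days (20 left).
20 days into May → May 20, 2060.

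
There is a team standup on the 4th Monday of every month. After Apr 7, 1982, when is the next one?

Apr 1982 starts on a Thursday; its first Monday is the 5th, so the 4th Monday is the 26th — Apr 26, 1982.
Apr 26, 1982 is after Apr 7, 1982, so that is the next one.

Apr 26, 1982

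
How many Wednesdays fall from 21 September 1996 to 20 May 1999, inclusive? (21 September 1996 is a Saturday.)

139

21 September 1996 is a Saturday; the first Wednesday on or after it is 25 September 1996 (4 days later).
From 25 September 1996 to 20 May 1999: 97 + 365 + 365 + 140 = 967 days (rest of 1996, 1997, 1998, to 20 May 1999 in 1999).
967 ÷ 7 = 138 full weeks with remainder 1, so 138 more Wednesdays after the first → 139.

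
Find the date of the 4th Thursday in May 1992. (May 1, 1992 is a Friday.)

May 28, 1992

May 1992 begins on a Friday, so the first Thursday is May 7 (6 days later).
The 4th Thursday is 3 weeks later: 7 + 21 = 28.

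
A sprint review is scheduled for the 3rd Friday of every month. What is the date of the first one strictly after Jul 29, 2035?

Aug 17, 2035

Jul 2035 starts on a Sunday; its first Friday is the 6th, so the 3rd Friday is the 20th — Jul 20, 2035.
That is not after Jul 29, 2035, so look at Aug 2035.
Aug 2035 starts on a Wednesday; its first Friday is the 3rd, so the 3rd Friday is the 17th — Aug 17, 2035.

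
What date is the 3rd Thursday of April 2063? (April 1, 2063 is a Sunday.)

April 2063 begins on a Sunday, so the first Thursday is April 5 (4 days later).
The 3rd Thursday is 2 weeks later: 5 + 14 = 19.

19 April 2063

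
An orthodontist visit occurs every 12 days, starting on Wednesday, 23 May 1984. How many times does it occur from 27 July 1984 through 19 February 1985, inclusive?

17

Occurrences land 12·i days after 23 May 1984 for i = 0, 1, 2, …
27 July 1984 is 65 days after the start; 65 ÷ 12 = 5 remainder 5; since the remainder is 5, round up to i = 6. First occurrence in the window: #7 on 3 August 1984 (6×12 = 72 days in).
19 February 1985 is 272 days after the start; 272 ÷ 12 = 22 remainder 8. Last occurrence in the window: #23 on 11 February 1985.
Occurrences #7 through #23: 17 in total.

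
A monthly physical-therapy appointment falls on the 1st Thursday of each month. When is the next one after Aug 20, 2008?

Aug 2008 starts on a Friday, so its 1st Thursday is Aug 7, 2008 (6 days in).
That is not after Aug 20, 2008, so look at Sep 2008.
Sep 2008 starts on a Monday, so its 1st Thursday is Sep 4, 2008 (3 days in).

Sep 4, 2008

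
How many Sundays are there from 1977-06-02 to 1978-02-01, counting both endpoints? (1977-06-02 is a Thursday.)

35

1977-06-02 is a Thursday; the first Sunday on or after it is 1977-06-05 (3 days later).
From 1977-06-05 to 1978-02-01: 25 + 31 + 31 + 30 + 31 + 30 + 31 + 31 + 1 = 241 days (rest of June, July, August, September, October, November, December, January, February).
241 ÷ 7 = 34 full weeks with remainder 3, so 34 more Sundays after the first → 35.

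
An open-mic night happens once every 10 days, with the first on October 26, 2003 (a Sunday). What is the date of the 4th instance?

November 25, 2003

The 4th occurrence is 3 intervals after the first: 3 × 10 = 30 days after October 26, 2003.
October has 31 days — 5 days to the end of October leaves 25.
25 days into November → November 25, 2003.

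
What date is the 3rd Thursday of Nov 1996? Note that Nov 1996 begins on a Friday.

Nov 21, 1996

Nov 1996 begins on a Friday, so the first Thursday is Nov 7 (6 days later).
The 3rd Thursday is 2 weeks later: 7 + 14 = 21.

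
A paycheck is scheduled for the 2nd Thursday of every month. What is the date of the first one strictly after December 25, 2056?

December 2056 starts on a Friday; its first Thursday is the 7th, so the 2nd Thursday is the 14th — December 14, 2056.
That is not after December 25, 2056, so look at January 2057.
January 2057 starts on a Monday; its first Thursday is the 4th, so the 2nd Thursday is the 11th — January 11, 2057.

January 11, 2057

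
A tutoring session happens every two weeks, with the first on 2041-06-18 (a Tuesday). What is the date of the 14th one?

2041-12-17

The 14th occurrence is 13 intervals after the first: 13 × 14 = 182 days after 2041-06-18.
June has 30 days — 12 days to the end of June leaves 170.
July has 31 days (139 left).
August has 31 days (108 left).
September has 30 days (78 left).
October has 31 days (47 left).
November has 30 days (17 left).
17 days into December → 2041-12-17.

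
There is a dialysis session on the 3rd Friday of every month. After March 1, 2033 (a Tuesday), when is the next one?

March 18, 2033

March 2033 starts on a Tuesday; its first Friday is the 4th, so the 3rd Friday is the 18th — March 18, 2033.
March 18, 2033 is after March 1, 2033, so that is the next one.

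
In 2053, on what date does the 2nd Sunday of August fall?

August 2053 begins on a Friday, so the first Sunday is August 3 (2 days later).
The 2nd Sunday is 1 weeks later: 3 + 7 = 10.

August 10, 2053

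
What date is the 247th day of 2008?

Sep 3, 2008

Jan has 31 days (247 − 31 = 216 remain).
Feb has 29 days (216 − 29 = 187 remain).
Mar has 31 days (187 − 31 = 156 remain).
Apr has 30 days (156 − 30 = 126 remain).
May has 31 days (126 − 31 = 95 remain).
Jun has 30 days (95 − 30 = 65 remain).
Jul has 31 days (65 − 31 = 34 remain).
Aug has 31 days (34 − 31 = 3 remain).
3 into Sep → Sep 3.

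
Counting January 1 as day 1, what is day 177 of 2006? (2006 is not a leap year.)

Jun 26, 2006

Jan has 31 days (177 − 31 = 146 remain).
Feb has 28 days (146 − 28 = 118 remain).
Mar has 31 days (118 − 31 = 87 remain).
Apr has 30 days (87 − 30 = 57 remain).
May has 31 days (57 − 31 = 26 remain).
26 into Jun → Jun 26.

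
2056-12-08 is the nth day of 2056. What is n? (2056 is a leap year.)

Days in months before December: 31 + 29 + 31 + 30 + 31 + 30 + 31 + 31 + 30 + 31 + 30 = 335.
Plus 8 days into December → day 343.

343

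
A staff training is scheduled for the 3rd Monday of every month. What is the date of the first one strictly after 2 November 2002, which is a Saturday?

18 November 2002

November 2002 starts on a Friday; its first Monday is the 4th, so the 3rd Monday is the 18th — 18 November 2002.
18 November 2002 is after 2 November 2002, so that is the next one.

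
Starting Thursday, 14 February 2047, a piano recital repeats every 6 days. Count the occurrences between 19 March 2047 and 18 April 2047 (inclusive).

Occurrences land 6·i days after 14 February 2047 for i = 0, 1, 2, …
19 March 2047 is 33 days after the start; 33 ÷ 6 = 5 remainder 3; since the remainder is 3, round up to i = 6. First occurrence in the window: #7 on 22 March 2047 (6×6 = 36 days in).
18 April 2047 is 63 days after the start; 63 ÷ 6 = 10 remainder 3. Last occurrence in the window: #11 on 15 April 2047.
Occurrences #7 through #11: 5 in total.

5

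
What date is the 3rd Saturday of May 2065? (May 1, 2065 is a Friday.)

May 2065 begins on a Friday, so the first Saturday is May 2 (1 day later).
The 3rd Saturday is 2 weeks later: 2 + 14 = 16.

May 16, 2065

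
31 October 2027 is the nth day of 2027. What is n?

Days in months before October: 31 + 28 + 31 + 30 + 31 + 30 + 31 + 31 + 30 = 273.
Plus 31 days into October → day 304.

304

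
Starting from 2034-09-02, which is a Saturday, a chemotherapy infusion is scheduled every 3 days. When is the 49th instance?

2035-01-24

The 49th occurrence is 48 intervals after the first: 48 × 3 = 144 days after 2034-09-02.
September has 30 days — 28 days to the end of September leaves 116.
October has 31 days (85 left).
November has 30 days (55 left).
December has 31 days (24 left).
24 days into January → 2035-01-24.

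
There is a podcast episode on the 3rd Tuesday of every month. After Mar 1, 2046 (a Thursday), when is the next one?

Mar 20, 2046

Mar 2046 starts on a Thursday; its first Tuesday is the 6th, so the 3rd Tuesday is the 20th — Mar 20, 2046.
Mar 20, 2046 is after Mar 1, 2046, so that is the next one.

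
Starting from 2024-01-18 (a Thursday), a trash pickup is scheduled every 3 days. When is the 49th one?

The 49th occurrence is 48 intervals after the first: 48 × 3 = 144 days after 2024-01-18.
January has 31 days — 13 days to the end of January leaves 131.
February has 29 days (102 left).
March has 31 days (71 left).
April has 30 days (41 left).
May has 31 days (10 left).
10 days into June → 2024-06-10.

2024-06-10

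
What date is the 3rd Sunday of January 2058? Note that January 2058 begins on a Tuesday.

20 January 2058

January 2058 begins on a Tuesday, so the first Sunday is January 6 (5 days later).
The 3rd Sunday is 2 weeks later: 6 + 14 = 20.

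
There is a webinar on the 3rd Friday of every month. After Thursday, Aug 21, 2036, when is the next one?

Aug 2036 starts on a Friday; its first Friday is the 1st, so the 3rd Friday is the 15th — Aug 15, 2036.
That is not after Aug 21, 2036, so look at Sep 2036.
Sep 2036 starts on a Monday; its first Friday is the 5th, so the 3rd Friday is the 19th — Sep 19, 2036.

Sep 19, 2036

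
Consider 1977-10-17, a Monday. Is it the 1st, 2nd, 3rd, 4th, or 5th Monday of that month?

3rd

Day 17 falls in week ⌈17/7⌉ of the month.
Days 1–7 hold the 1st Monday, 8–14 the 2nd, 15–21 the 3rd, 22–28 the 4th, 29–31 the 5th.
17 is in the range for the 3rd.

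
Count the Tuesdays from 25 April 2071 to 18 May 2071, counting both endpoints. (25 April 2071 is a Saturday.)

25 April 2071 is a Saturday; the first Tuesday on or after it is 28 April 2071 (3 days later).
From 28 April 2071 to 18 May 2071: 2 + 18 = 20 days (rest of April, May).
20 ÷ 7 = 2 full weeks with remainder 6, so 2 more Tuesdays after the first → 3.

3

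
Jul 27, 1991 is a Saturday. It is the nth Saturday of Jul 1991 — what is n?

Day 27 falls in week ⌈27/7⌉ of the month.
Days 1–7 hold the 1st Saturday, 8–14 the 2nd, 15–21 the 3rd, 22–28 the 4th, 29–31 the 5th.
27 is in the range for the 4th.

4th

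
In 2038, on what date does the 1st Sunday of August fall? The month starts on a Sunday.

August 2038 begins on a Sunday, so the first Sunday is August 1.

August 1, 2038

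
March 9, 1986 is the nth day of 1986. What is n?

Days in months before March: 31 + 28 = 59.
Plus 9 days into March → day 68.

68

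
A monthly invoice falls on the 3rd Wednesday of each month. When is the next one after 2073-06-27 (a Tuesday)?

June 2073 starts on a Thursday; its first Wednesday is the 7th, so the 3rd Wednesday is the 21st — 2073-06-21.
That is not after 2073-06-27, so look at July 2073.
July 2073 starts on a Saturday; its first Wednesday is the 5th, so the 3rd Wednesday is the 19th — 2073-07-19.

2073-07-19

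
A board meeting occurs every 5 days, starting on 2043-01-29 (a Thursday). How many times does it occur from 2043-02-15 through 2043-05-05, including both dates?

16

Occurrences land 5·i days after 2043-01-29 for i = 0, 1, 2, …
2043-02-15 is 17 days after the start; 17 ÷ 5 = 3 remainder 2; since the remainder is 2, round up to i = 4. First occurrence in the window: #5 on 2043-02-18 (4×5 = 20 days in).
2043-05-05 is 96 days after the start; 96 ÷ 5 = 19 remainder 1. Last occurrence in the window: #20 on 2043-05-04.
Occurrences #5 through #20: 16 in total.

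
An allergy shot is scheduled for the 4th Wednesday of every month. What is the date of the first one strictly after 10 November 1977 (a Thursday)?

November 1977 starts on a Tuesday; its first Wednesday is the 2nd, so the 4th Wednesday is the 23rd — 23 November 1977.
23 November 1977 is after 10 November 1977, so that is the next one.

23 November 1977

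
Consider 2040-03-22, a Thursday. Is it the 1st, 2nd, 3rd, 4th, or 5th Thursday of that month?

4th

Day 22 falls in week ⌈22/7⌉ of the month.
Days 1–7 hold the 1st Thursday, 8–14 the 2nd, 15–21 the 3rd, 22–28 the 4th, 29–31 the 5th.
22 is in the range for the 4th.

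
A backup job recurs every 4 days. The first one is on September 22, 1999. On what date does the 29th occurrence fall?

January 12, 2000

The 29th occurrence is 28 intervals after the first: 28 × 4 = 112 days after September 22, 1999.
September has 30 days — 8 days to the end of September leaves 104.
October has 31 days (73 left).
November has 30 days (43 left).
December has 31 days (12 left).
12 days into January → January 12, 2000.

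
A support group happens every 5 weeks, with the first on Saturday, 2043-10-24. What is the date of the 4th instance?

2044-02-06

The 4th occurrence is 3 intervals after the first: 3 × 35 = 105 days after 2043-10-24.
October has 31 days — 7 days to the end of October leaves 98.
November has 30 days (68 left).
December has 31 days (37 left).
January has 31 days (6 left).
6 days into February → 2044-02-06.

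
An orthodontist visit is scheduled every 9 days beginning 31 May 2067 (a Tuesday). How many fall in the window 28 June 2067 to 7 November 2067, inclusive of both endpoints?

14

Occurrences land 9·i days after 31 May 2067 for i = 0, 1, 2, …
28 June 2067 is 28 days after the start; 28 ÷ 9 = 3 remainder 1; since the remainder is 1, round up to i = 4. First occurrence in the window: #5 on 6 July 2067 (4×9 = 36 days in).
7 November 2067 is 160 days after the start; 160 ÷ 9 = 17 remainder 7. Last occurrence in the window: #18 on 31 October 2067.
Occurrences #5 through #18: 14 in total.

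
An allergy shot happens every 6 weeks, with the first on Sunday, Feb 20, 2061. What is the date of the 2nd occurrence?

Apr 3, 2061

The 2nd occurrence is 1 interval after the first: 1 × 42 = 42 days after Feb 20, 2061.
Feb has 28 days — 8 days to the end of Feb leaves 34.
Mar has 31 days (3 left).
3 days into Apr → Apr 3, 2061.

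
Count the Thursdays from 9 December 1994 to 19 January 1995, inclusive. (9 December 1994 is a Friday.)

9 December 1994 is a Friday; the first Thursday on or after it is 15 December 1994 (6 days later).
From 15 December 1994 to 19 January 1995: 16 + 19 = 35 days (rest of December, January).
35 ÷ 7 = 5 full weeks with remainder 0, so 5 more Thursdays after the first → 6.

6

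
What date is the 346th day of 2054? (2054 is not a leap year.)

Dec 12, 2054

Jan has 31 days (346 − 31 = 315 remain).
Feb has 28 days (315 − 28 = 287 remain).
Mar has 31 days (287 − 31 = 256 remain).
Apr has 30 days (256 − 30 = 226 remain).
May has 31 days (226 − 31 = 195 remain).
Jun has 30 days (195 − 30 = 165 remain).
Jul has 31 days (165 − 31 = 134 remain).
Aug has 31 days (134 − 31 = 103 remain).
Sep has 30 days (103 − 30 = 73 remain).
Oct has 31 days (73 − 31 = 42 remain).
Nov has 30 days (42 − 30 = 12 remain).
12 into Dec → Dec 12.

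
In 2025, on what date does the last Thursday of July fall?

31 July 2025

The first Thursday of July 2025 is July 3.
July 2025 has 31 days. Adding weeks: 3, 10, 17, 24, 31 — the last one ≤ 31 is the 31st.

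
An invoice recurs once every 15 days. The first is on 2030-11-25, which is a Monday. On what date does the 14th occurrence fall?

The 14th occurrence is 13 intervals after the first: 13 × 15 = 195 days after 2030-11-25.
November has 30 days — 5 days to the end of November leaves 190.
December has 31 days (159 left).
January has 31 days (128 left).
February has 28 days (100 left).
March has 31 days (69 left).
April has 30 days (39 left).
May has 31 days (8 left).
8 days into June → 2031-06-08.

2031-06-08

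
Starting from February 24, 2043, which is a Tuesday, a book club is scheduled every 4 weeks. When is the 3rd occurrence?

April 21, 2043

The 3rd occurrence is 2 intervals after the first: 2 × 28 = 56 days after February 24, 2043.
February has 28 days — 4 days to the end of February leaves 52.
March has 31 days (21 left).
21 days into April → April 21, 2043.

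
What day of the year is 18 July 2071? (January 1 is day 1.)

Days in months before July: 31 + 28 + 31 + 30 + 31 + 30 = 181.
Plus 18 days into July → day 199.

199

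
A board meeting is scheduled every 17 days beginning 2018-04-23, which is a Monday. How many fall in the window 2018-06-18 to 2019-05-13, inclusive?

Occurrences land 17·i days after 2018-04-23 for i = 0, 1, 2, …
2018-06-18 is 56 days after the start; 56 ÷ 17 = 3 remainder 5; since the remainder is 5, round up to i = 4. First occurrence in the window: #5 on 2018-06-30 (4×17 = 68 days in).
2019-05-13 is 385 days after the start; 385 ÷ 17 = 22 remainder 11. Last occurrence in the window: #23 on 2019-05-02.
Occurrences #5 through #23: 19 in total.

19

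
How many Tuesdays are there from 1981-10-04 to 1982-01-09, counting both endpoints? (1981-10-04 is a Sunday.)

1981-10-04 is a Sunday; the first Tuesday on or after it is 1981-10-06 (2 days later).
From 1981-10-06 to 1982-01-09: 25 + 30 + 31 + 9 = 95 days (rest of October, November, December, January).
95 ÷ 7 = 13 full weeks with remainder 4, so 13 more Tuesdays after the first → 14.

14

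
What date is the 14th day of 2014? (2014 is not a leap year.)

14 into January → January 14.

14 January 2014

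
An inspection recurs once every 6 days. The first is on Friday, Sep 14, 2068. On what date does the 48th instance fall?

Jun 23, 2069

The 48th occurrence is 47 intervals after the first: 47 × 6 = 282 days after Sep 14, 2068.
Sep has 30 days — 16 days to the end of Sep leaves 266.
Oct has 31 days (235 left).
Nov has 30 days (205 left).
Dec has 31 days (174 left).
Jan has 31 days (143 left).
Feb has 28 days (115 left).
Mar has 31 days (84 left).
Apr has 30 days (54 left).
May has 31 days (23 left).
23 days into Jun → Jun 23, 2069.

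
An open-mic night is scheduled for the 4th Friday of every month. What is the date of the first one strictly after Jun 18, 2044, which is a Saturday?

Jun 24, 2044

Jun 2044 starts on a Wednesday; its first Friday is the 3rd, so the 4th Friday is the 24th — Jun 24, 2044.
Jun 24, 2044 is after Jun 18, 2044, so that is the next one.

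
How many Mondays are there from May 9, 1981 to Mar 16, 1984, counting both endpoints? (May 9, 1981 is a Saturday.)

149

May 9, 1981 is a Saturday; the first Monday on or after it is May 11, 1981 (2 days later).
From May 11, 1981 to Mar 16, 1984: 234 + 365 + 365 + 76 = 1040 days (rest of 1981, 1982, 1983, to Mar 16, 1984 in 1984).
1040 ÷ 7 = 148 full weeks with remainder 4, so 148 more Mondays after the first → 149.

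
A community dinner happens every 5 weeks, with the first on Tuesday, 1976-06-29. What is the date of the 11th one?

The 11th occurrence is 10 intervals after the first: 10 × 35 = 350 days after 1976-06-29.
June has 30 days — 1 day to the end of June leaves 349.
July has 31 days (318 left).
August has 31 days (287 left).
September has 30 days (257 left).
October has 31 days (226 left).
November has 30 days (196 left).
December has 31 days (165 left).
January has 31 days (134 left).
February has 28 days (106 left).
March has 31 days (75 left).
April has 30 days (45 left).
May has 31 days (14 left).
14 days into June → 1977-06-14.

1977-06-14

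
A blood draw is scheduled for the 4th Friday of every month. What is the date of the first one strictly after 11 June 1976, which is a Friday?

June 1976 starts on a Tuesday; its first Friday is the 4th, so the 4th Friday is the 25th — 25 June 1976.
25 June 1976 is after 11 June 1976, so that is the next one.

25 June 1976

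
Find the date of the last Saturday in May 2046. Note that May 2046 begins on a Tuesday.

May 2046 begins on a Tuesday, so the first Saturday is May 5 (4 days later).
May 2046 has 31 days. Adding weeks: 5, 12, 19, 26 — the last one ≤ 31 is the 26th.

May 26, 2046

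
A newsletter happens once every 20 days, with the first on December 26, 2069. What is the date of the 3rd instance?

The 3rd occurrence is 2 intervals after the first: 2 × 20 = 40 days after December 26, 2069.
December has 31 days — 5 days to the end of December leaves 35.
January has 31 days (4 left).
4 days into February → February 4, 2070.

February 4, 2070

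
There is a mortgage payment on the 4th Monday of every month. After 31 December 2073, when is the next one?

December 2073 starts on a Friday; its first Monday is the 4th, so the 4th Monday is the 25th — 25 December 2073.
That is not after 31 December 2073, so look at January 2074.
January 2074 starts on a Monday; its first Monday is the 1st, so the 4th Monday is the 22nd — 22 January 2074.

22 January 2074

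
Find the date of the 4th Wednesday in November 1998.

1998-11-25

November 1998 begins on a Sunday, so the first Wednesday is November 4 (3 days later).
The 4th Wednesday is 3 weeks later: 4 + 21 = 25.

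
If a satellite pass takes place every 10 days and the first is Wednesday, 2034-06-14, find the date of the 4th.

The 4th occurrence is 3 intervals after the first: 3 × 10 = 30 days after 2034-06-14.
June has 30 days — 16 days to the end of June leaves 14.
14 days into July → 2034-07-14.

2034-07-14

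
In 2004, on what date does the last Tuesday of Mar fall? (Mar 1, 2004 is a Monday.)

Mar 2004 begins on a Monday, so the first Tuesday is Mar 2 (1 day later).
Mar 2004 has 31 days. Adding weeks: 2, 9, 16, 23, 30 — the last one ≤ 31 is the 30th.

Mar 30, 2004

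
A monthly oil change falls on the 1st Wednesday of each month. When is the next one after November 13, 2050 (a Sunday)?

December 7, 2050

November 2050 starts on a Tuesday, so its 1st Wednesday is November 2, 2050 (1 day in).
That is not after November 13, 2050, so look at December 2050.
December 2050 starts on a Thursday, so its 1st Wednesday is December 7, 2050 (6 days in).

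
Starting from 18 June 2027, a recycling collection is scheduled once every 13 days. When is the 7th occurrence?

The 7th occurrence is 6 intervals after the first: 6 × 13 = 78 days after 18 June 2027.
June has 30 days — 12 days to the end of June leaves 66.
July has 31 days (35 left).
August has 31 days (4 left).
4 days into September → 4 September 2027.

4 September 2027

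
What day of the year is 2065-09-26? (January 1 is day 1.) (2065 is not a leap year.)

269

Days in months before September: 31 + 28 + 31 + 30 + 31 + 30 + 31 + 31 = 243.
Plus 26 days into September → day 269.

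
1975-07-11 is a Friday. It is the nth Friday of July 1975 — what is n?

2nd

Day 11 falls in week ⌈11/7⌉ of the month.
Days 1–7 hold the 1st Friday, 8–14 the 2nd, 15–21 the 3rd, 22–28 the 4th, 29–31 the 5th.
11 is in the range for the 2nd.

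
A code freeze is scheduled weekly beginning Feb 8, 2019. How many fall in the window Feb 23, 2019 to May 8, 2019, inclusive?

10

Occurrences land 7·i days after Feb 8, 2019 for i = 0, 1, 2, …
Feb 23, 2019 is 15 days after the start; 15 ÷ 7 = 2 remainder 1; since the remainder is 1, round up to i = 3. First occurrence in the window: #4 on Mar 1, 2019 (3×7 = 21 days in).
May 8, 2019 is 89 days after the start; 89 ÷ 7 = 12 remainder 5. Last occurrence in the window: #13 on May 3, 2019.
Occurrences #4 through #13: 10 in total.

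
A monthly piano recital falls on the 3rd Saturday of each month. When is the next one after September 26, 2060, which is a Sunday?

September 2060 starts on a Wednesday; its first Saturday is the 4th, so the 3rd Saturday is the 18th — September 18, 2060.
That is not after September 26, 2060, so look at October 2060.
October 2060 starts on a Friday; its first Saturday is the 2nd, so the 3rd Saturday is the 16th — October 16, 2060.

October 16, 2060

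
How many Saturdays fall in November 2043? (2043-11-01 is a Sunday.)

4

2043-11-01 is a Sunday; the first Saturday on or after it is 2043-11-07 (6 days later).
From 2043-11-07 to 2043-11-30 is 30 − 7 = 23 days.
23 ÷ 7 = 3 full weeks with remainder 2, so 3 more Saturdays after the first → 4.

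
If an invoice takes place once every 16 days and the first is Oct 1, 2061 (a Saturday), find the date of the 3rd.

The 3rd occurrence is 2 intervals after the first: 2 × 16 = 32 days after Oct 1, 2061.
Oct has 31 days — 30 days to the end of Oct leaves 2.
2 days into Nov → Nov 2, 2061.

Nov 2, 2061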